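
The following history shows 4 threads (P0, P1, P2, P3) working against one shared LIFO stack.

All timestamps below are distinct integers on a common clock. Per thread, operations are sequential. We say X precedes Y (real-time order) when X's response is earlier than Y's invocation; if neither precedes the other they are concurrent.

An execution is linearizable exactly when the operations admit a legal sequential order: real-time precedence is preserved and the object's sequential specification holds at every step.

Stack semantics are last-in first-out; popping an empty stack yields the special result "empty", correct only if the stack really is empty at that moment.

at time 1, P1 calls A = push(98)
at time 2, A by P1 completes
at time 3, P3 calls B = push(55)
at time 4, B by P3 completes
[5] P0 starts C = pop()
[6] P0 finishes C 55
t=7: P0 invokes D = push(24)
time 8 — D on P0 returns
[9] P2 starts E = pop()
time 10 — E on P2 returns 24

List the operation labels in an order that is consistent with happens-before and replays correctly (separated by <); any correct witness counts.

step 1: A push(98) — stack <98>
step 2: B push(55) — stack <98,55>
step 3: C pop() → 55 — stack <98>
step 4: D push(24) — stack <98,24>
step 5: E pop() → 24 — stack <98>

A < B < C < D < E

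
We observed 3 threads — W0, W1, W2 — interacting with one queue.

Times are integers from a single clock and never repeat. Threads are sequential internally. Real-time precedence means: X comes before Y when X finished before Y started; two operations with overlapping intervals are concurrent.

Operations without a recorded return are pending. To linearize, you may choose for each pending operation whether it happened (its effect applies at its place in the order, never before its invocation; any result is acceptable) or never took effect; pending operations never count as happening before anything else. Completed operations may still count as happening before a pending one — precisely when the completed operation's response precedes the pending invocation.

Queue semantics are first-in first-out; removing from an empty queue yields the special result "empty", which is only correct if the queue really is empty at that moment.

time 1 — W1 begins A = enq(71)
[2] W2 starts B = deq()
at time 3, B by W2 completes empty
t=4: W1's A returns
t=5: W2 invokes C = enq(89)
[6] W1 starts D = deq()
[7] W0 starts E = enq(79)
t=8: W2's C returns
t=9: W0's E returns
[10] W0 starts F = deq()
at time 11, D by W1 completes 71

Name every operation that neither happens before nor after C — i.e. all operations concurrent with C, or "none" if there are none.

C runs from 5 to 8; window-overlapping ops are concurrent
A [1,4]: before
B [2,3]: before
D [6,11]: concurrent
E [7,9]: concurrent
F [10,…): after

D, E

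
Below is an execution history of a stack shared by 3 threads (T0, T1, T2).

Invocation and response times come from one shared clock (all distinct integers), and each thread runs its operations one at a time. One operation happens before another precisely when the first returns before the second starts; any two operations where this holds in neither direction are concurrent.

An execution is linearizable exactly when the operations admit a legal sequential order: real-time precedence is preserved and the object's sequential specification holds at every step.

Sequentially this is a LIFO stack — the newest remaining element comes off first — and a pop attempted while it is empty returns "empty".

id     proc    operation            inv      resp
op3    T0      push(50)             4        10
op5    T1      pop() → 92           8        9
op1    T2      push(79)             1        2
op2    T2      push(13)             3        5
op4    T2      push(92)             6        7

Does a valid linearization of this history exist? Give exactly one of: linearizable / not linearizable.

linearizable

witness order: op1, op2, op3, op4, op5
after step 1 (op1 push(79)): stack <79>
after step 2 (op2 push(13)): stack <79,13>
after step 3 (op3 push(50)): stack <79,13,50>
after step 4 (op4 push(92)): stack <79,13,50,92>
after step 5 (op5 pop() → 92): stack <79,13,50>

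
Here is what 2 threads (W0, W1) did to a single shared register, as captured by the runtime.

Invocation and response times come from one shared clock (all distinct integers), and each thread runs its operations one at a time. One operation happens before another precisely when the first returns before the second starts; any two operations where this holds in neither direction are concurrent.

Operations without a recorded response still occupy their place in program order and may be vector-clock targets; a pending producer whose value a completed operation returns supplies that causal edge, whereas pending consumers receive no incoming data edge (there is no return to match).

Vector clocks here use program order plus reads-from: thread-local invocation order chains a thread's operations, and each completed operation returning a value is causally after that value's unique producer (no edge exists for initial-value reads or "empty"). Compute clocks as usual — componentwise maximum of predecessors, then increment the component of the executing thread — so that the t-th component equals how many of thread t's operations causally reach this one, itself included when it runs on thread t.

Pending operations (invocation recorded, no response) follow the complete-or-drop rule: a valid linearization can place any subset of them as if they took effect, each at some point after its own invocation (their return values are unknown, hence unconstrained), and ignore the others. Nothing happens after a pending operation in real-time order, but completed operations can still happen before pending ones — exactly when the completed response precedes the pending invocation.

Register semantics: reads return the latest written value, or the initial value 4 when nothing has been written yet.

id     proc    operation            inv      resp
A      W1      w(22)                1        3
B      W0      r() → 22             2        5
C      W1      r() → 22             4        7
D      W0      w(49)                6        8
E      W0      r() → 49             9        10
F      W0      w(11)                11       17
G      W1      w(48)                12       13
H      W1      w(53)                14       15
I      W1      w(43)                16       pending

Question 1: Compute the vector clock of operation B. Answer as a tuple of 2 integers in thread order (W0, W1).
Answer: (1, 1)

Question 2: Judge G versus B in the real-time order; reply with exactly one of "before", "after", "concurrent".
Answer: after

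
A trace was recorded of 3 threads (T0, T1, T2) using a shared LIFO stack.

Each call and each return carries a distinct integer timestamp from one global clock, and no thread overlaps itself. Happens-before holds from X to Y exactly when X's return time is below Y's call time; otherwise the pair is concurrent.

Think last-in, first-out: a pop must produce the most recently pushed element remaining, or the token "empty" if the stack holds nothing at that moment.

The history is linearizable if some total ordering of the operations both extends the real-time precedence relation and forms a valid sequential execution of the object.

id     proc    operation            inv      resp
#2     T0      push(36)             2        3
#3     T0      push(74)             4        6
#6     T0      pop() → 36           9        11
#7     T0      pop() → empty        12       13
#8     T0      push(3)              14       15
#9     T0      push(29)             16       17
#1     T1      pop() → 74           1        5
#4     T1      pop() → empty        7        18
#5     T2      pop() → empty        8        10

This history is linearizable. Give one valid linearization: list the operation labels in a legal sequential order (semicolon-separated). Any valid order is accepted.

step 1: #2 push(36) — stack <36>
step 2: #3 push(74) — stack <36,74>
step 3: #1 pop() → 74 — stack <36>
step 4: #6 pop() → 36 — stack <>
step 5: #4 pop() → empty — stack <>
step 6: #5 pop() → empty — stack <>
step 7: #7 pop() → empty — stack <>
step 8: #8 push(3) — stack <3>
step 9: #9 push(29) — stack <3,29>

#2; #3; #1; #6; #4; #5; #7; #8; #9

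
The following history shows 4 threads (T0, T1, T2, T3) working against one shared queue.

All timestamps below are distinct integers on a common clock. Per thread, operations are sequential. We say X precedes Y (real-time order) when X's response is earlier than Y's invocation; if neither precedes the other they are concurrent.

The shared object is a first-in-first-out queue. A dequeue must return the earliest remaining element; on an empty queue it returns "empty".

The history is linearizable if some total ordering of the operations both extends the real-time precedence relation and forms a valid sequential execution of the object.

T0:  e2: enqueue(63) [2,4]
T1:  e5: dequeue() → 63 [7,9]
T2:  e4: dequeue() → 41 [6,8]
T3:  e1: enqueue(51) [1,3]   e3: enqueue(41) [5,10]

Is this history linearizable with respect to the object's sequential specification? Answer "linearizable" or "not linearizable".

not linearizable

already the first 8 events (up to e4's response at time 8) admit no linearization; the first 7 still do
every one of the 2 real-time-consistent orders over 3 completed queue ops fails the sequential spec
no completion choice of the 2 pending operations (e3, e5) rescues it — every subset was tried
e.g. e1, e2, e4 (pending dropped): illegal at step 3, since e4 dequeue() → 41 cannot apply there
e.g. e2, e1, e4 (pending dropped): illegal at step 3, since e4 dequeue() → 41 cannot apply there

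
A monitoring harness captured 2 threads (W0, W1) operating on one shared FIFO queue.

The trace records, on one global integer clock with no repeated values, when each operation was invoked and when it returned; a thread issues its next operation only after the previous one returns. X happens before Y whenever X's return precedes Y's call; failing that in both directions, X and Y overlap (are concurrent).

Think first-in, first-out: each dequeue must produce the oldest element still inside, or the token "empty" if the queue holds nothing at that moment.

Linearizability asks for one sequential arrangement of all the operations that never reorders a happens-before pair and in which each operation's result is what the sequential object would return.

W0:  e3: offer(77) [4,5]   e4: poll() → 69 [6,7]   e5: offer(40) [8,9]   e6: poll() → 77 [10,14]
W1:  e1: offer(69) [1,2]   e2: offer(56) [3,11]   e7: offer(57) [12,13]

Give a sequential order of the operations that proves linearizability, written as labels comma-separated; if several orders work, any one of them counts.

1. e1 offer(69), leaving queue <69>
2. e3 offer(77), leaving queue <69,77>
3. e2 offer(56), leaving queue <69,77,56>
4. e4 poll() → 69, leaving queue <77,56>
5. e5 offer(40), leaving queue <77,56,40>
6. e6 poll() → 77, leaving queue <56,40>
7. e7 offer(57), leaving queue <56,40,57>

e1, e3, e2, e4, e5, e6, e7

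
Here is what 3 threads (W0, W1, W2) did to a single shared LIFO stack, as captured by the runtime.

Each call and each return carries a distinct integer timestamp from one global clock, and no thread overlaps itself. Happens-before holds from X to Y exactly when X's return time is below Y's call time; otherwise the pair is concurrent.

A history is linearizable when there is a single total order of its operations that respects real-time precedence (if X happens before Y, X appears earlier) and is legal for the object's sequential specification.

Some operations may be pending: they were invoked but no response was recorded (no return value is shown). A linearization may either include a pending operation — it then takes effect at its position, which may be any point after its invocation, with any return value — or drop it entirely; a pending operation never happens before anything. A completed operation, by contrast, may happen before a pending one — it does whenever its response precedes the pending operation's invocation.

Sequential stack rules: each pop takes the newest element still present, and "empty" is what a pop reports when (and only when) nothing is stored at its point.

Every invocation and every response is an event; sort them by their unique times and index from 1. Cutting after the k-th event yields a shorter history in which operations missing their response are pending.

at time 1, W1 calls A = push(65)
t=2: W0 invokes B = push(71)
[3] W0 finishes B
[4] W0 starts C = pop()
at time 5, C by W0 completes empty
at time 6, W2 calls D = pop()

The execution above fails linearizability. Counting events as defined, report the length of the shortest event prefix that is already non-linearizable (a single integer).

5

events 1..4 are linearizable, e.g. via A, B:
1. A push(65) (pending, included), leaving stack <65>
2. B push(71), leaving stack <65,71>
once event 5 joins (C's response, time 5), exhaustive search finds no witness
include/drop combinations of the 1 pending operation (A) were all tried; none helps
e.g. B, C (pending dropped): illegal at step 2, since C pop() → empty cannot apply there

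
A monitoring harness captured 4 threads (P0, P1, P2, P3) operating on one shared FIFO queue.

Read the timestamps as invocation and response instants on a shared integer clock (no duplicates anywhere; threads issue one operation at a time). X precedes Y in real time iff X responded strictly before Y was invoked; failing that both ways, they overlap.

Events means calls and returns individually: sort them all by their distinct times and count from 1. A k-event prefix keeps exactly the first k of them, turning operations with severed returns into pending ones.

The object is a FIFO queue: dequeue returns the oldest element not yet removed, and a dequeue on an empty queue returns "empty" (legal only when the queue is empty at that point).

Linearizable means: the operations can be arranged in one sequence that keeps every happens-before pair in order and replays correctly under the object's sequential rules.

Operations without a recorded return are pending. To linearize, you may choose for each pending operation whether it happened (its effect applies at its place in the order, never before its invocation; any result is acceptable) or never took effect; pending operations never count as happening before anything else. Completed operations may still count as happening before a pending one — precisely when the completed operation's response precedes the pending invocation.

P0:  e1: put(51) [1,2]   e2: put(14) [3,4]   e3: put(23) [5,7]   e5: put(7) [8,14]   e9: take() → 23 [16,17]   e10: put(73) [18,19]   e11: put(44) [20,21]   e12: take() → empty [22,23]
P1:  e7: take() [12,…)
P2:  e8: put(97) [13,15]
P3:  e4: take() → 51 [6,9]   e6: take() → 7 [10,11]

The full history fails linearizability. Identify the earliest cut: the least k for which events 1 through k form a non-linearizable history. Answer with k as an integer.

events 1..10 are linearizable; a witness order is e1, e2, e3, e4:
1. e1 put(51), leaving queue <51>
2. e2 put(14), leaving queue <51,14>
3. e3 put(23), leaving queue <51,14,23>
4. e4 take() → 51, leaving queue <14,23>
at event 11 (e6's time-11 response) nothing linearizes any more
completion choices over the 1 pending operation (e5) were checked; none helps
take e1, e2, e3, e4, e6 (pending dropped): step 5 already fails, because e6 take() → 7 cannot occur there
take e1, e2, e4, e3, e6 (pending dropped): step 5 already fails, because e6 take() → 7 cannot occur there

11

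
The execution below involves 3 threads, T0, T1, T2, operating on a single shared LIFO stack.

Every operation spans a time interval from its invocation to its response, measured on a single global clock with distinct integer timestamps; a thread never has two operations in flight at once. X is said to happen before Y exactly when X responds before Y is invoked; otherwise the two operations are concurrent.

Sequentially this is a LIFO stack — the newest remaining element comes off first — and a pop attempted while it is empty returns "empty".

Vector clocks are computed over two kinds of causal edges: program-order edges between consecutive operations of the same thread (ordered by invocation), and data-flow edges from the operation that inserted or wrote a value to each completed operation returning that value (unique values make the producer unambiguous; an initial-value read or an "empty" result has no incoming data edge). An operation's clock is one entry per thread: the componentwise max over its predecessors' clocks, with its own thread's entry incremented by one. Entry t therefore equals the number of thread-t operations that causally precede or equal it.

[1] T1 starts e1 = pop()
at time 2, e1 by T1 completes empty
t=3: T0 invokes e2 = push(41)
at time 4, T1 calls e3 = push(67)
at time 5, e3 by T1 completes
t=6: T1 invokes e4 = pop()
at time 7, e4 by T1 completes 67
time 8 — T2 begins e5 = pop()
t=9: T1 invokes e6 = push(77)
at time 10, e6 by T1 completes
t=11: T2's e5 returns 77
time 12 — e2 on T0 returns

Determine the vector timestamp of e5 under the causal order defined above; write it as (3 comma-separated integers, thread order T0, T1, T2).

(0, 4, 1)

root op e1, invoked 1: fresh clock plus T1's own tick → (0, 1, 0)
root op e2, invoked 3: fresh clock plus T0's own tick → (1, 0, 0)
e3, invoked 4, takes VC(e1)=(0, 1, 0) under max, adds 1 for T1 → (0, 2, 0)
e4, invoked 6, takes VC(e3)=(0, 2, 0) under max, adds 1 for T1 → (0, 3, 0)
e6, invoked 9, takes VC(e4)=(0, 3, 0) under max, adds 1 for T1 → (0, 4, 0)
e5, invoked 8, takes VC(e6)=(0, 4, 0) under max, adds 1 for T2 → (0, 4, 1)
target: VC(e5) = (0, 4, 1)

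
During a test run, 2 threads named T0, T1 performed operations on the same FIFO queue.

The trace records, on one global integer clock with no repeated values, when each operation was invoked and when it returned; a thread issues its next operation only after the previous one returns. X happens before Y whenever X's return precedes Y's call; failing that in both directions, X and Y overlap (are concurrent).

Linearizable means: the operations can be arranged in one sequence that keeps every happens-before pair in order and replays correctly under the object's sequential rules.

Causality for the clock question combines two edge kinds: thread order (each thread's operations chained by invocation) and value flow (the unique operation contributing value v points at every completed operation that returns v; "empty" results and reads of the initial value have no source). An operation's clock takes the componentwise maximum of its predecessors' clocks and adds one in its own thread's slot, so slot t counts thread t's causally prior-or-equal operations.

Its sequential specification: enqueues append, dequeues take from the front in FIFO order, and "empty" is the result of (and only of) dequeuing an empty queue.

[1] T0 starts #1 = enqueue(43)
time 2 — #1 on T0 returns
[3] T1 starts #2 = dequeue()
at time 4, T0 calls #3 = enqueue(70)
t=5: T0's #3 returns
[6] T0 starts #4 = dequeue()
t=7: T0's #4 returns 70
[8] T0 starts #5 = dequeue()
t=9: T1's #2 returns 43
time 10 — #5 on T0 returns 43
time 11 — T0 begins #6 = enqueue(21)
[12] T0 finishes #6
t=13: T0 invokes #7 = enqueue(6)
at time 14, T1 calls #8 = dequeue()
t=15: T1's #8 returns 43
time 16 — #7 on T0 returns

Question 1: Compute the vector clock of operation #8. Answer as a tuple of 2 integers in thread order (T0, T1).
Answer: (1, 2)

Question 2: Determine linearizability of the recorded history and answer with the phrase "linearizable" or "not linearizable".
not linearizable

prefix check: 1..9 passes, 1..10 fails once #5's time-10 response joins
checked exhaustively: 4 real-time-consistent orders of 5 completed operations, zero legal FIFO queue replays
e.g. #1, #2, #3, #4, #5: illegal at step 5, since #5 dequeue() → 43 cannot apply there
e.g. #1, #3, #2, #4, #5: illegal at step 5, since #5 dequeue() → 43 cannot apply there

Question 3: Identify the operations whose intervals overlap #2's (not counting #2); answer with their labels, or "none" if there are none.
Answer: #3, #4, #5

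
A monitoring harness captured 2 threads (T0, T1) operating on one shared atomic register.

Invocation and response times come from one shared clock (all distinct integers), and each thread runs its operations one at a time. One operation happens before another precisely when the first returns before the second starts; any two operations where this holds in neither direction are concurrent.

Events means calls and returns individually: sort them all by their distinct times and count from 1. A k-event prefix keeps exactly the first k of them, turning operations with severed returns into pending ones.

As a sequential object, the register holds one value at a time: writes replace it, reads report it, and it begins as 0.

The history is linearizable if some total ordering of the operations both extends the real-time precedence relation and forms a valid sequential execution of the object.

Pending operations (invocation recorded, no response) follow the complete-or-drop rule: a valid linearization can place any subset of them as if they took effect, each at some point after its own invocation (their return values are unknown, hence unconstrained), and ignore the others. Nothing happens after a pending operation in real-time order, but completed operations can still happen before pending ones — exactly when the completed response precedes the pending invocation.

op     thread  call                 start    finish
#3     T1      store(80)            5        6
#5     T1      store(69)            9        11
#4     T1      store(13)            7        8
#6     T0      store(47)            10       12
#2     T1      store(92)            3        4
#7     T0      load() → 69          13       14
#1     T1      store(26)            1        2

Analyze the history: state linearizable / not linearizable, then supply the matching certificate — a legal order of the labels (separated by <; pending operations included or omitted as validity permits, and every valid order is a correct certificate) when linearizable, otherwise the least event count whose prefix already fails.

linearizable — witness: #1 < #2 < #3 < #4 < #6 < #5 < #7

step 1: #1 store(26) — value 26
step 2: #2 store(92) — value 92
step 3: #3 store(80) — value 80
step 4: #4 store(13) — value 13
step 5: #6 store(47) — value 47
step 6: #5 store(69) — value 69
step 7: #7 load() → 69 — value 69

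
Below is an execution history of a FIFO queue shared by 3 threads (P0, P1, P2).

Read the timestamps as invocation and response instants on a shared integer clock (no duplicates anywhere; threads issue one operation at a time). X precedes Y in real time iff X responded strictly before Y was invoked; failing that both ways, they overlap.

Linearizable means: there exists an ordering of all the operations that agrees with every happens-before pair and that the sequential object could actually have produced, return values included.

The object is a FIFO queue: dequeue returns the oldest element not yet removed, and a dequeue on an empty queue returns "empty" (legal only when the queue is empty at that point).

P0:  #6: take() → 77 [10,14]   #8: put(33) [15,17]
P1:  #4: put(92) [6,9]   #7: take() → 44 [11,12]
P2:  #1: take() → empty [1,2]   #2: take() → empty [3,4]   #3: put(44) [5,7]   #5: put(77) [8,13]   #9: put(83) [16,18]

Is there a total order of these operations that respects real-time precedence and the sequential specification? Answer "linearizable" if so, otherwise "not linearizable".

a witness: #1, #2, #3, #5, #4, #7, #6, #8, #9
1. #1 take() → empty, leaving queue <>
2. #2 take() → empty, leaving queue <>
3. #3 put(44), leaving queue <44>
4. #5 put(77), leaving queue <44,77>
5. #4 put(92), leaving queue <44,77,92>
6. #7 take() → 44, leaving queue <77,92>
7. #6 take() → 77, leaving queue <92>
8. #8 put(33), leaving queue <92,33>
9. #9 put(83), leaving queue <92,33,83>

linearizable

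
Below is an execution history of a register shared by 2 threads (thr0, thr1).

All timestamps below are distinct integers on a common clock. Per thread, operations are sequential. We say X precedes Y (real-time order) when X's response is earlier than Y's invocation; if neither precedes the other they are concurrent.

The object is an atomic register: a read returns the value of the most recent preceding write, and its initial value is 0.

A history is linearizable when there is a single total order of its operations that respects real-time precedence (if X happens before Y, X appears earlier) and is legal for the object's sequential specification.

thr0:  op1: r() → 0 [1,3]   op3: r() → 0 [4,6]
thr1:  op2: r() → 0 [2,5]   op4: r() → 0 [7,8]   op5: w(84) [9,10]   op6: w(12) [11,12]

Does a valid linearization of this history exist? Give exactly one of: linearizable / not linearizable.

linearizable

one valid linearization: op1, op2, op3, op4, op5, op6
1. op1 r() → 0, leaving value 0
2. op2 r() → 0, leaving value 0
3. op3 r() → 0, leaving value 0
4. op4 r() → 0, leaving value 0
5. op5 w(84), leaving value 84
6. op6 w(12), leaving value 12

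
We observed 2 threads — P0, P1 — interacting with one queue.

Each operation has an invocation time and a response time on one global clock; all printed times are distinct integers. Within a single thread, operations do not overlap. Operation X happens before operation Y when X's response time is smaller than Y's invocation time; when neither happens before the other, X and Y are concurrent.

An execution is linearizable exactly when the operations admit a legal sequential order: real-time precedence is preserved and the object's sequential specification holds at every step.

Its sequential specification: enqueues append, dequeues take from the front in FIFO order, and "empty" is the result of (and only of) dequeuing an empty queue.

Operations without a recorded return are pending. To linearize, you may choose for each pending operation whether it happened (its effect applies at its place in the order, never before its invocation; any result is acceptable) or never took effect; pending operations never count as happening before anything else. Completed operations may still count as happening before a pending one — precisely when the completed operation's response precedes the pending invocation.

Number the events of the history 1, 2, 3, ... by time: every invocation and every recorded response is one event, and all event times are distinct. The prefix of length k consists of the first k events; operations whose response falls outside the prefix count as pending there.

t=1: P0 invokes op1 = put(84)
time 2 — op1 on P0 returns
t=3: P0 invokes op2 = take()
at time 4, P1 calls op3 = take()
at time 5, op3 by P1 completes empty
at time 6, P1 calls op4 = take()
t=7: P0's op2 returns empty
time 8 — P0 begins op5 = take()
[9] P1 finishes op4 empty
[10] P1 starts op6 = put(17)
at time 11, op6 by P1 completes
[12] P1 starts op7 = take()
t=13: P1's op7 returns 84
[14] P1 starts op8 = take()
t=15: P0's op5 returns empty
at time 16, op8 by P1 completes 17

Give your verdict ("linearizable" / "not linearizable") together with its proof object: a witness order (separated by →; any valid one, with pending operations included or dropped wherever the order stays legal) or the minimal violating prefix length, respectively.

the violation lands at event 7, op2's response at time 7: events 1..6 linearize, events 1..7 do not
3 completed operations, 2 real-time-consistent orders — every queue replay fails
no completion choice of the 1 pending operation (op4) rescues it — every subset was tried
for example op1, op2, op3 (pending dropped) fails at step 2: op2 take() → empty is not legal there
for example op1, op3, op2 (pending dropped) fails at step 2: op3 take() → empty is not legal there

not linearizable — minimal violating prefix: 7 events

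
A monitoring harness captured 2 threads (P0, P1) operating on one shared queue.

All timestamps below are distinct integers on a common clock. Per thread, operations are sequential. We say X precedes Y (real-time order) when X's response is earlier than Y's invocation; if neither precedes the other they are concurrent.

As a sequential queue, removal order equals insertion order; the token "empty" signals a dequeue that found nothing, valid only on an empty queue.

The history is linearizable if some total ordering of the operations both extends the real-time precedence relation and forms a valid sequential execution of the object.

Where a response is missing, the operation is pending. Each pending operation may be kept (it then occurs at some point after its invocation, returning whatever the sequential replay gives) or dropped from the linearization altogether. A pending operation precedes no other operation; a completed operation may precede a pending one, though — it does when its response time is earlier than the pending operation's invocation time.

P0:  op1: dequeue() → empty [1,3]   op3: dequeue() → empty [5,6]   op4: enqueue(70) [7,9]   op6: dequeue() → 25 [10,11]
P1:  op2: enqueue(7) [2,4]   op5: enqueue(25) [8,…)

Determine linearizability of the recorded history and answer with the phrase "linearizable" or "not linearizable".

cut after 5 events: linearizable; cut after 6 events (op3 responds, time 6): not linearizable
the 3 completed operations admit 2 real-time orders; each fails the queue replay
take op1, op2, op3: step 3 already fails, because op3 dequeue() → empty cannot occur there
take op2, op1, op3: step 2 already fails, because op1 dequeue() → empty cannot occur there

not linearizable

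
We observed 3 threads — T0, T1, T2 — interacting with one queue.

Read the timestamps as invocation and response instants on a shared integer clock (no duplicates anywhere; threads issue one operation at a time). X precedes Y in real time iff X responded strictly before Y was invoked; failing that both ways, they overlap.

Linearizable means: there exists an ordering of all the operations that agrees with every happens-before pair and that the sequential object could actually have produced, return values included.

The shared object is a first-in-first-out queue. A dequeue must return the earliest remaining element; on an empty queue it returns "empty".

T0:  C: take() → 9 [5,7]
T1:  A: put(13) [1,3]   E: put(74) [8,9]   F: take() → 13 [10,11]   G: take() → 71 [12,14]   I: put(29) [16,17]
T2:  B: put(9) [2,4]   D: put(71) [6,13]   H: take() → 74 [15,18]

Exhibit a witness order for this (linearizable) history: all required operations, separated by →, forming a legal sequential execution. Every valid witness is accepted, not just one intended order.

B → A → C → D → E → F → G → H → I

1. B put(9), leaving queue <9>
2. A put(13), leaving queue <9,13>
3. C take() → 9, leaving queue <13>
4. D put(71), leaving queue <13,71>
5. E put(74), leaving queue <13,71,74>
6. F take() → 13, leaving queue <71,74>
7. G take() → 71, leaving queue <74>
8. H take() → 74, leaving queue <>
9. I put(29), leaving queue <29>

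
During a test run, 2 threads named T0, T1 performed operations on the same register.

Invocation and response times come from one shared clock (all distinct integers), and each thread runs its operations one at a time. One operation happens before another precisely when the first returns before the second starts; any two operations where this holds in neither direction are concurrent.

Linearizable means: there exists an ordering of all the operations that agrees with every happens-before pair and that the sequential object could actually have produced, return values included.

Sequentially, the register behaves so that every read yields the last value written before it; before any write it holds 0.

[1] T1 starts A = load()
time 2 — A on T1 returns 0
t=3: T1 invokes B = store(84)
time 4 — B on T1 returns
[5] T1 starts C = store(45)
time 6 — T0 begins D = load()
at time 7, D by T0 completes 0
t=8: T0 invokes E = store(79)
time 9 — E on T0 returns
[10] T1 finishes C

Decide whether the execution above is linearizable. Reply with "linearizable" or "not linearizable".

through event 6 a valid linearization exists; event 7 (D responding at time 7) ends that
one real-time candidate order over the 3 completed operations — the register replay rejects it
completion choices over the 1 pending operation (C) were checked; none helps
for example A, B, D (pending dropped) fails at step 3: D load() → 0 is not legal there

not linearizable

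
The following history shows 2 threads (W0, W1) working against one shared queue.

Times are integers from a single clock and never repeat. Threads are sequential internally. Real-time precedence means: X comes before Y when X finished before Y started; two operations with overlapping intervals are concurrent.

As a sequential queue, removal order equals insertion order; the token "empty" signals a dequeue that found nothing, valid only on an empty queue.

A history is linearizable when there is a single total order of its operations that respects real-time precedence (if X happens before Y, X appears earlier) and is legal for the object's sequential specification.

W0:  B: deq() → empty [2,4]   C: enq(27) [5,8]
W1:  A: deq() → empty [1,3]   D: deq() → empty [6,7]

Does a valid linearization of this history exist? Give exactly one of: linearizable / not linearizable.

linearizable

a witness: A, B, D, C
step 1: A deq() → empty — queue <>
step 2: B deq() → empty — queue <>
step 3: D deq() → empty — queue <>
step 4: C enq(27) — queue <27>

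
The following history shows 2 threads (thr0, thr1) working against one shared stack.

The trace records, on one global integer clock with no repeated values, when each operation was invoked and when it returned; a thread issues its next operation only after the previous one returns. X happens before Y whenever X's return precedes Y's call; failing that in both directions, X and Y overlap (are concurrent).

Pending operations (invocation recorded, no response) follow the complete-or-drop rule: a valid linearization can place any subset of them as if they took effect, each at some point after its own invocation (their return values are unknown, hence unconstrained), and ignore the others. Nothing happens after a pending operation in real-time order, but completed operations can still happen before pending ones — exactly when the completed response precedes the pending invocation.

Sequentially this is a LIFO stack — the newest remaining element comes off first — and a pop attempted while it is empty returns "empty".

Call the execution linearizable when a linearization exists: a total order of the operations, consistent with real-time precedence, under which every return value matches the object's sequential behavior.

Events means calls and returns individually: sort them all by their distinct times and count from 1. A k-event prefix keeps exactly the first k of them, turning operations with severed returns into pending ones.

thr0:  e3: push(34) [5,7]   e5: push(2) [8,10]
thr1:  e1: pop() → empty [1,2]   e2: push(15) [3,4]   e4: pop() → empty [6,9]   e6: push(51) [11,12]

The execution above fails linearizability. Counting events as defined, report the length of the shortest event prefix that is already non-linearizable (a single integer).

one valid order for events 1..8 is e1, e2, e3:
1. e1 pop() → empty, leaving stack <>
2. e2 push(15), leaving stack <15>
3. e3 push(34), leaving stack <15,34>
include event 9 — e4 responding at 9 — and every candidate order breaks
every completion of the 1 pending operation (e5) was checked; none linearizes
for example e1, e2, e3, e4 (pending dropped) fails at step 4: e4 pop() → empty is not legal there
for example e1, e2, e4, e3 (pending dropped) fails at step 3: e4 pop() → empty is not legal there

9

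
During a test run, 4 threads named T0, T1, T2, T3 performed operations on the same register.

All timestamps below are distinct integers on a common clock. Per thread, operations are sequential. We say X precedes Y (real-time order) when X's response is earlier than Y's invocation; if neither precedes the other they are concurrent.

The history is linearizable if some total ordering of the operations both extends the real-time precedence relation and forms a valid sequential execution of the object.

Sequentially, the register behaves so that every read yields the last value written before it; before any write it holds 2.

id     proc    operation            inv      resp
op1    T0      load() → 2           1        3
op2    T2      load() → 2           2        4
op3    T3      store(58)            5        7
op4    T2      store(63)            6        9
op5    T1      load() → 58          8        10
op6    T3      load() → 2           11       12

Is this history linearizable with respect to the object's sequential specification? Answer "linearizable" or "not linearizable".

not linearizable

prefix check: 1..11 passes, 1..12 fails once op6's time-12 response joins
no legal order exists: 6 real-time-consistent candidates over 6 completed register operations, all rejected
take op1, op2, op3, op4, op5, op6: step 5 already fails, because op5 load() → 58 cannot occur there
take op1, op2, op3, op5, op4, op6: step 6 already fails, because op6 load() → 2 cannot occur there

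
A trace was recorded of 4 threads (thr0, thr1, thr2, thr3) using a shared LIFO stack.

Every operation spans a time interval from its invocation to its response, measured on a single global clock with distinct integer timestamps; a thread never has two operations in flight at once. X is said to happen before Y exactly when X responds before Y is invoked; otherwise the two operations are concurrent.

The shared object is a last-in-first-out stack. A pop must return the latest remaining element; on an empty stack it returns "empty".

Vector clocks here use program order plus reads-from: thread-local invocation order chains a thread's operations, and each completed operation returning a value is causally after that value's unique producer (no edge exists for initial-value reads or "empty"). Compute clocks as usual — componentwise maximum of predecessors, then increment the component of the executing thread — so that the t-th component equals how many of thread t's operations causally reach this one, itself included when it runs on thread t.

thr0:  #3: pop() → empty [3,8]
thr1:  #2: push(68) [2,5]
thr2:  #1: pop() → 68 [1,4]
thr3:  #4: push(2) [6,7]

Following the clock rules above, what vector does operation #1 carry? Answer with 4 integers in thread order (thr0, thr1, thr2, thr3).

(0, 1, 1, 0)

#4, invoked 6, has no incoming edges; only thr3's bump applies → (0, 0, 0, 1)
#2, invoked 2, has no incoming edges; only thr1's bump applies → (0, 1, 0, 0)
#3, invoked 3, has no incoming edges; only thr0's bump applies → (1, 0, 0, 0)
merge at #1 (invoked 1): VC(#2)=(0, 1, 0, 0), own-thread bump on thr2 → (0, 1, 1, 0)
target: VC(#1) = (0, 1, 1, 0)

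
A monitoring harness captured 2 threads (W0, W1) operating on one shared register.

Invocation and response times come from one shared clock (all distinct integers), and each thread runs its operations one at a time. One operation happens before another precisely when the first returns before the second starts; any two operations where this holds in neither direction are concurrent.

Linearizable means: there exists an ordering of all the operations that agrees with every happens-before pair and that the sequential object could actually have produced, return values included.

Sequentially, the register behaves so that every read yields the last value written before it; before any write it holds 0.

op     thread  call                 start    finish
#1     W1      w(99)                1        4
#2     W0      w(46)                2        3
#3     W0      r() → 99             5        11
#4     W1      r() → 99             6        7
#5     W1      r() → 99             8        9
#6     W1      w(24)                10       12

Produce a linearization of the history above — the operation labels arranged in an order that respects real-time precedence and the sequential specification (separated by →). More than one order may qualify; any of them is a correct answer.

1. #2 w(46), leaving value 46
2. #1 w(99), leaving value 99
3. #3 r() → 99, leaving value 99
4. #4 r() → 99, leaving value 99
5. #5 r() → 99, leaving value 99
6. #6 w(24), leaving value 24

#2 → #1 → #3 → #4 → #5 → #6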